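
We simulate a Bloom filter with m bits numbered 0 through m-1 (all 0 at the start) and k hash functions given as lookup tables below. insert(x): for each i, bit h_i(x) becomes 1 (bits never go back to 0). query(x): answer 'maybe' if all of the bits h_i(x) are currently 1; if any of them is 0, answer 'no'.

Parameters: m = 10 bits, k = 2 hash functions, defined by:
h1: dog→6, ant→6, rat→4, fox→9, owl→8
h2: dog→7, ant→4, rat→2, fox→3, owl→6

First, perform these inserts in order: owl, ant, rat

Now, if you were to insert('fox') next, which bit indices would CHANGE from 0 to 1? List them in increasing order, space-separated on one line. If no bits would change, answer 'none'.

Answer: 3 9

Derivation:
Start: bits=0000000000
After insert 'owl': sets bits 6 8 -> bits=0000001010
After insert 'ant': sets bits 4 6 -> bits=0000101010
After insert 'rat': sets bits 2 4 -> bits=0010101010
insert 'fox' would touch bits 3 9; currently bit3=0, bit9=0
Bits that are 0 among those (would change 0->1): 3 9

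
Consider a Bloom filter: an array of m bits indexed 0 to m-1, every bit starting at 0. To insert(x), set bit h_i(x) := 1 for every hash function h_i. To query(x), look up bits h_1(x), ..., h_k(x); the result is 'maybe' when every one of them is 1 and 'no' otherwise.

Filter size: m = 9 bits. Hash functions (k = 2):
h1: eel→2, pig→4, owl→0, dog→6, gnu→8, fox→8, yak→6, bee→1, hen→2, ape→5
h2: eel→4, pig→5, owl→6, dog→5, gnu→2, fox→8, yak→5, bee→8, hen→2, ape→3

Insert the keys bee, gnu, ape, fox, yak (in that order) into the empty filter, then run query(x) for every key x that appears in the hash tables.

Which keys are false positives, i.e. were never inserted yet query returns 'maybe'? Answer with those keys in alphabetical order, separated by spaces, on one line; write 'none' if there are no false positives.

Start: bits=000000000
After insert 'bee': sets bits 1 8 -> bits=010000001
After insert 'gnu': sets bits 2 8 -> bits=011000001
After insert 'ape': sets bits 3 5 -> bits=011101001
After insert 'fox': sets bits 8 -> bits=011101001
After insert 'yak': sets bits 5 6 -> bits=011101101
Not inserted: dog eel hen owl pig — query each against bits=011101101:
query dog: checks bit5=1, bit6=1 (all 1) -> maybe => FALSE POSITIVE
query eel: checks bit2=1, bit4=0 (has a 0) -> no => not a false positive
query hen: checks bit2=1 (all 1) -> maybe => FALSE POSITIVE
query owl: checks bit0=0, bit6=1 (has a 0) -> no => not a false positive
query pig: checks bit4=0, bit5=1 (has a 0) -> no => not a false positive
False positives (alphabetical): dog hen

Answer: dog hen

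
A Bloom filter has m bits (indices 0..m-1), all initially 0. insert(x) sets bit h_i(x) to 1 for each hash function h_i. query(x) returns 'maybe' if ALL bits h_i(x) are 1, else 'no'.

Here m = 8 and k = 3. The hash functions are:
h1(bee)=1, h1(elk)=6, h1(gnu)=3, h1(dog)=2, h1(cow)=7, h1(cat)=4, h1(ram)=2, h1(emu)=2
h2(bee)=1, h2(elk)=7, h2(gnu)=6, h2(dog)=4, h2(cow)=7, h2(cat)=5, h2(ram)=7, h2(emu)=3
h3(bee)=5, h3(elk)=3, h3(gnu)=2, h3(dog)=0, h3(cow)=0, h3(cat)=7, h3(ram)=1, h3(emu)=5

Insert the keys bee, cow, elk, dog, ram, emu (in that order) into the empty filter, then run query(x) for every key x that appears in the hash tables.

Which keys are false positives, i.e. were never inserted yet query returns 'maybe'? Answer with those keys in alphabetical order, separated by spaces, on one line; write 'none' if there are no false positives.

Start: bits=00000000
After insert 'bee': sets bits 1 5 -> bits=01000100
After insert 'cow': sets bits 0 7 -> bits=11000101
After insert 'elk': sets bits 3 6 7 -> bits=11010111
After insert 'dog': sets bits 0 2 4 -> bits=11111111
After insert 'ram': sets bits 1 2 7 -> bits=11111111
After insert 'emu': sets bits 2 3 5 -> bits=11111111
Not inserted: cat gnu — query each against bits=11111111:
query cat: checks bit4=1, bit5=1, bit7=1 (all 1) -> maybe => FALSE POSITIVE
query gnu: checks bit2=1, bit3=1, bit6=1 (all 1) -> maybe => FALSE POSITIVE
False positives (alphabetical): cat gnu

Answer: cat gnu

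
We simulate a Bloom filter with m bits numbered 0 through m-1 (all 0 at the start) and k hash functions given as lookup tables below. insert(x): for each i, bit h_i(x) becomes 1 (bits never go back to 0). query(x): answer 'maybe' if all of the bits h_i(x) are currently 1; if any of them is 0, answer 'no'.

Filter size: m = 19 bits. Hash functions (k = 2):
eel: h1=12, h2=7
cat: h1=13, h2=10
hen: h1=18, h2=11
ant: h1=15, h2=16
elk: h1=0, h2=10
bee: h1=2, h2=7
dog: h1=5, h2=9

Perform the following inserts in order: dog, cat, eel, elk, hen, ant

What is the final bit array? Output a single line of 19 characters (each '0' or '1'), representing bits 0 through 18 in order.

Start: bits=0000000000000000000
After insert 'dog': sets bits 5 9 -> bits=0000010001000000000
After insert 'cat': sets bits 10 13 -> bits=0000010001100100000
After insert 'eel': sets bits 7 12 -> bits=0000010101101100000
After insert 'elk': sets bits 0 10 -> bits=1000010101101100000
After insert 'hen': sets bits 11 18 -> bits=1000010101111100001
After insert 'ant': sets bits 15 16 -> bits=1000010101111101101

Answer: 1000010101111101101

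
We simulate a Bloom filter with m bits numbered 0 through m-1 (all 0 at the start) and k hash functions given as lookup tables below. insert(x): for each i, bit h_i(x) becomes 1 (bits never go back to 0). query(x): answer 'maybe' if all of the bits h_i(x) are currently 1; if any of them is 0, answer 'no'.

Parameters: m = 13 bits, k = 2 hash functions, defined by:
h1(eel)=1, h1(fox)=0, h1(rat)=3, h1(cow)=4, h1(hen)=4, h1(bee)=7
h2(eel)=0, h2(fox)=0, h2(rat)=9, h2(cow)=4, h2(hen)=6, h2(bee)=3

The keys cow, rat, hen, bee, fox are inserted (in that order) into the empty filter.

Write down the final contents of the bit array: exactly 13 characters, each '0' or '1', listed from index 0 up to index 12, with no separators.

Start: bits=0000000000000
After insert 'cow': sets bits 4 -> bits=0000100000000
After insert 'rat': sets bits 3 9 -> bits=0001100001000
After insert 'hen': sets bits 4 6 -> bits=0001101001000
After insert 'bee': sets bits 3 7 -> bits=0001101101000
After insert 'fox': sets bits 0 -> bits=1001101101000

Answer: 1001101101000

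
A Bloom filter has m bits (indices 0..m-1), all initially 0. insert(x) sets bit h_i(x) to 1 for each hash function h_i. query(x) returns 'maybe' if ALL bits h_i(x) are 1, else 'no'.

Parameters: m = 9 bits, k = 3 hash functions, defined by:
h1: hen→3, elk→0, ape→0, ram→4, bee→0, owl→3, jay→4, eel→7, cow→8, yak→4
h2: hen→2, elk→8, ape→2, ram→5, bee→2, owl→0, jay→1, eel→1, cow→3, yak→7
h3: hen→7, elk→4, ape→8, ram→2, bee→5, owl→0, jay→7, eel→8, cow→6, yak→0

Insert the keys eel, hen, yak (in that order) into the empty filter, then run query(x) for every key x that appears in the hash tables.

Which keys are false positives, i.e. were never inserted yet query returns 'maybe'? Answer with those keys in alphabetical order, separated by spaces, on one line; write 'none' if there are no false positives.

Start: bits=000000000
After insert 'eel': sets bits 1 7 8 -> bits=010000011
After insert 'hen': sets bits 2 3 7 -> bits=011100011
After insert 'yak': sets bits 0 4 7 -> bits=111110011
Not inserted: ape bee cow elk jay owl ram — query each against bits=111110011:
query ape: checks bit0=1, bit2=1, bit8=1 (all 1) -> maybe => FALSE POSITIVE
query bee: checks bit0=1, bit2=1, bit5=0 (has a 0) -> no => not a false positive
query cow: checks bit3=1, bit6=0, bit8=1 (has a 0) -> no => not a false positive
query elk: checks bit0=1, bit4=1, bit8=1 (all 1) -> maybe => FALSE POSITIVE
query jay: checks bit1=1, bit4=1, bit7=1 (all 1) -> maybe => FALSE POSITIVE
query owl: checks bit0=1, bit3=1 (all 1) -> maybe => FALSE POSITIVE
query ram: checks bit2=1, bit4=1, bit5=0 (has a 0) -> no => not a false positive
False positives (alphabetical): ape elk jay owl

Answer: ape elk jay owl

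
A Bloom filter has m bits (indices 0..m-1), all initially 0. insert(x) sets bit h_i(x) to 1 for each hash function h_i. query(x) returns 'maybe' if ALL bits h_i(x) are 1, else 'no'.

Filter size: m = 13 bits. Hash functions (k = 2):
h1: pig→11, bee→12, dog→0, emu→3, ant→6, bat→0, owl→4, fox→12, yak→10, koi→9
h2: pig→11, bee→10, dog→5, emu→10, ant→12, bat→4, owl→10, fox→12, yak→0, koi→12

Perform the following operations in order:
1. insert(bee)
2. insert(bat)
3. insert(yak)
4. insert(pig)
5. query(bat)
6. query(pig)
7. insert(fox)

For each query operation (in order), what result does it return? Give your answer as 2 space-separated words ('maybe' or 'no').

Start: bits=0000000000000
Op 1: insert bee -> sets bits 10 12 -> bits=0000000000101
Op 2: insert bat -> sets bits 0 4 -> bits=1000100000101
Op 3: insert yak -> sets bits 0 10 -> bits=1000100000101
Op 4: insert pig -> sets bits 11 -> bits=1000100000111
Op 5: query bat -> checks bit0=1, bit4=1 (all 1) -> maybe
Op 6: query pig -> checks bit11=1 (all 1) -> maybe
Op 7: insert fox -> sets bits 12 -> bits=1000100000111
Query results in order: maybe maybe

Answer: maybe maybe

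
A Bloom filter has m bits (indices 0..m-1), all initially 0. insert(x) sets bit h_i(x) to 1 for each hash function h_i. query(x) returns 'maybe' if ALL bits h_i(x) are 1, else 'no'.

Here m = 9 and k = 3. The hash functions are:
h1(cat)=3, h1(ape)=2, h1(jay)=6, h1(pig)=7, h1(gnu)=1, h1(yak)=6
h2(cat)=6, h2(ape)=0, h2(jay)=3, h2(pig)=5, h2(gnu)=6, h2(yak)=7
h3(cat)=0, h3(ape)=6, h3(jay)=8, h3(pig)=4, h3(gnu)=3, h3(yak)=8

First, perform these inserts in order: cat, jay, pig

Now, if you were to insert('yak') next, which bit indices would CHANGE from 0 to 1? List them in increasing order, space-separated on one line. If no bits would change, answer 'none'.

Start: bits=000000000
After insert 'cat': sets bits 0 3 6 -> bits=100100100
After insert 'jay': sets bits 3 6 8 -> bits=100100101
After insert 'pig': sets bits 4 5 7 -> bits=100111111
insert 'yak' would touch bits 6 7 8; currently bit6=1, bit7=1, bit8=1
Bits that are 0 among those (would change 0->1): none

Answer: none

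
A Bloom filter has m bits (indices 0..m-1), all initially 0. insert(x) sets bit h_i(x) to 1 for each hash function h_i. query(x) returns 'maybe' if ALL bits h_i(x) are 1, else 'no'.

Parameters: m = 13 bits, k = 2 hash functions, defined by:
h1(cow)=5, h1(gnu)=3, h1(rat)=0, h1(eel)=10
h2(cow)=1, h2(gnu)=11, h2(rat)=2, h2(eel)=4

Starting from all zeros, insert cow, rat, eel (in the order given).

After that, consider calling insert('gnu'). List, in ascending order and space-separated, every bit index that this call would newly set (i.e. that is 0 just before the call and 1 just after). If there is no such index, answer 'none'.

Answer: 3 11

Derivation:
Start: bits=0000000000000
After insert 'cow': sets bits 1 5 -> bits=0100010000000
After insert 'rat': sets bits 0 2 -> bits=1110010000000
After insert 'eel': sets bits 4 10 -> bits=1110110000100
insert 'gnu' would touch bits 3 11; currently bit3=0, bit11=0
Bits that are 0 among those (would change 0->1): 3 11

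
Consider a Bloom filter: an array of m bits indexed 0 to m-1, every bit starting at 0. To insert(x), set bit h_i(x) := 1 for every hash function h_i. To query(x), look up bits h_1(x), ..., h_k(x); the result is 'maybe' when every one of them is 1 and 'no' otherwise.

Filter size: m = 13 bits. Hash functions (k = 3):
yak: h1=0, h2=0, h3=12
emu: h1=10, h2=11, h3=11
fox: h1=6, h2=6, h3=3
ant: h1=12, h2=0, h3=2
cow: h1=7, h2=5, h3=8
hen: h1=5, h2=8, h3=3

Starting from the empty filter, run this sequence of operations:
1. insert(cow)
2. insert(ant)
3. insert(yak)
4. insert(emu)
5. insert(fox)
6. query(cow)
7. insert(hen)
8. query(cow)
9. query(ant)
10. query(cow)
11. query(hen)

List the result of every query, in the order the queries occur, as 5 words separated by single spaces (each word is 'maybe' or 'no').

Answer: maybe maybe maybe maybe maybe

Derivation:
Start: bits=0000000000000
Op 1: insert cow -> sets bits 5 7 8 -> bits=0000010110000
Op 2: insert ant -> sets bits 0 2 12 -> bits=1010010110001
Op 3: insert yak -> sets bits 0 12 -> bits=1010010110001
Op 4: insert emu -> sets bits 10 11 -> bits=1010010110111
Op 5: insert fox -> sets bits 3 6 -> bits=1011011110111
Op 6: query cow -> checks bit5=1, bit7=1, bit8=1 (all 1) -> maybe
Op 7: insert hen -> sets bits 3 5 8 -> bits=1011011110111
Op 8: query cow -> checks bit5=1, bit7=1, bit8=1 (all 1) -> maybe
Op 9: query ant -> checks bit0=1, bit2=1, bit12=1 (all 1) -> maybe
Op 10: query cow -> checks bit5=1, bit7=1, bit8=1 (all 1) -> maybe
Op 11: query hen -> checks bit3=1, bit5=1, bit8=1 (all 1) -> maybe
Query results in order: maybe maybe maybe maybe maybe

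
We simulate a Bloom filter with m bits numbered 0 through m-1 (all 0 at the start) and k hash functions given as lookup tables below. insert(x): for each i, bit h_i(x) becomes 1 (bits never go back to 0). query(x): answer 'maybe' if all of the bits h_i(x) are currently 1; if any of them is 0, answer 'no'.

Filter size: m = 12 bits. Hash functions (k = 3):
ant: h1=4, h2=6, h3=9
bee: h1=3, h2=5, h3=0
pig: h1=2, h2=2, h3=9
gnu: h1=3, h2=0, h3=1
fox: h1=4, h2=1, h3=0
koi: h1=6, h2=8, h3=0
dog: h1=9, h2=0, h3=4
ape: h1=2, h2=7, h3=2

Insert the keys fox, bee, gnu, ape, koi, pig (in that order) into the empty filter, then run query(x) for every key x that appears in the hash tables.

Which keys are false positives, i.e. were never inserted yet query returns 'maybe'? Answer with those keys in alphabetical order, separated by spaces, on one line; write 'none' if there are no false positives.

Start: bits=000000000000
After insert 'fox': sets bits 0 1 4 -> bits=110010000000
After insert 'bee': sets bits 0 3 5 -> bits=110111000000
After insert 'gnu': sets bits 0 1 3 -> bits=110111000000
After insert 'ape': sets bits 2 7 -> bits=111111010000
After insert 'koi': sets bits 0 6 8 -> bits=111111111000
After insert 'pig': sets bits 2 9 -> bits=111111111100
Not inserted: ant dog — query each against bits=111111111100:
query ant: checks bit4=1, bit6=1, bit9=1 (all 1) -> maybe => FALSE POSITIVE
query dog: checks bit0=1, bit4=1, bit9=1 (all 1) -> maybe => FALSE POSITIVE
False positives (alphabetical): ant dog

Answer: ant dog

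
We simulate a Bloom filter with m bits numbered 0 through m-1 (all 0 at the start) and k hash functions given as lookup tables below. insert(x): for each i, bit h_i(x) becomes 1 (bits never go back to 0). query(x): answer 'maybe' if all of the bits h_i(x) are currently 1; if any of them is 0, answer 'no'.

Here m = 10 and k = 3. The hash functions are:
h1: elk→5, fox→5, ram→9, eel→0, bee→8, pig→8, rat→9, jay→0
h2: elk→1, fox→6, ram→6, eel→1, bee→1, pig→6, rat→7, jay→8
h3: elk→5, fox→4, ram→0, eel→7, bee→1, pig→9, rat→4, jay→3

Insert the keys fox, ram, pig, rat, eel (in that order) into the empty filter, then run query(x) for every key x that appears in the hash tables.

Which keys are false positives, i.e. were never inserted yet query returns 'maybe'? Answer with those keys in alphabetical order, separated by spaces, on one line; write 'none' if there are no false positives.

Answer: bee elk

Derivation:
Start: bits=0000000000
After insert 'fox': sets bits 4 5 6 -> bits=0000111000
After insert 'ram': sets bits 0 6 9 -> bits=1000111001
After insert 'pig': sets bits 6 8 9 -> bits=1000111011
After insert 'rat': sets bits 4 7 9 -> bits=1000111111
After insert 'eel': sets bits 0 1 7 -> bits=1100111111
Not inserted: bee elk jay — query each against bits=1100111111:
query bee: checks bit1=1, bit8=1 (all 1) -> maybe => FALSE POSITIVE
query elk: checks bit1=1, bit5=1 (all 1) -> maybe => FALSE POSITIVE
query jay: checks bit0=1, bit3=0, bit8=1 (has a 0) -> no => not a false positive
False positives (alphabetical): bee elk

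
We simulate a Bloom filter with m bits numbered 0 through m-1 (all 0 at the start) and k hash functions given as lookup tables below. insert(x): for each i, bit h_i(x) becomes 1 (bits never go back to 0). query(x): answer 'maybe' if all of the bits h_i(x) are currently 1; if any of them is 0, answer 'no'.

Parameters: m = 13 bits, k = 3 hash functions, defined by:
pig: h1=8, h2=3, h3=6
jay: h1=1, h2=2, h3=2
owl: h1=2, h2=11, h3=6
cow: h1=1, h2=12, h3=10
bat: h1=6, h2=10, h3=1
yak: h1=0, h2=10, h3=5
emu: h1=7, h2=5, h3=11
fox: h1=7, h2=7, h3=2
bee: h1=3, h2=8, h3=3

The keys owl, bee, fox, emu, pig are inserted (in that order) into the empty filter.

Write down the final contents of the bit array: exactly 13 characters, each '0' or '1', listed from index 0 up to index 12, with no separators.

Start: bits=0000000000000
After insert 'owl': sets bits 2 6 11 -> bits=0010001000010
After insert 'bee': sets bits 3 8 -> bits=0011001010010
After insert 'fox': sets bits 2 7 -> bits=0011001110010
After insert 'emu': sets bits 5 7 11 -> bits=0011011110010
After insert 'pig': sets bits 3 6 8 -> bits=0011011110010

Answer: 0011011110010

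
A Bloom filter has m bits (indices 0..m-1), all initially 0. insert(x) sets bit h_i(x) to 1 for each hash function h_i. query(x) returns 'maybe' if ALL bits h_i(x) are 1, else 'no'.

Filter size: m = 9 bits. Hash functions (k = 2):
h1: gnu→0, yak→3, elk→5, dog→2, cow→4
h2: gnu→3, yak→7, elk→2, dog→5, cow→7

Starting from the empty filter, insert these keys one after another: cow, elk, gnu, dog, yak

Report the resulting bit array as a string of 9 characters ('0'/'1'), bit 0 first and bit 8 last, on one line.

Start: bits=000000000
After insert 'cow': sets bits 4 7 -> bits=000010010
After insert 'elk': sets bits 2 5 -> bits=001011010
After insert 'gnu': sets bits 0 3 -> bits=101111010
After insert 'dog': sets bits 2 5 -> bits=101111010
After insert 'yak': sets bits 3 7 -> bits=101111010

Answer: 101111010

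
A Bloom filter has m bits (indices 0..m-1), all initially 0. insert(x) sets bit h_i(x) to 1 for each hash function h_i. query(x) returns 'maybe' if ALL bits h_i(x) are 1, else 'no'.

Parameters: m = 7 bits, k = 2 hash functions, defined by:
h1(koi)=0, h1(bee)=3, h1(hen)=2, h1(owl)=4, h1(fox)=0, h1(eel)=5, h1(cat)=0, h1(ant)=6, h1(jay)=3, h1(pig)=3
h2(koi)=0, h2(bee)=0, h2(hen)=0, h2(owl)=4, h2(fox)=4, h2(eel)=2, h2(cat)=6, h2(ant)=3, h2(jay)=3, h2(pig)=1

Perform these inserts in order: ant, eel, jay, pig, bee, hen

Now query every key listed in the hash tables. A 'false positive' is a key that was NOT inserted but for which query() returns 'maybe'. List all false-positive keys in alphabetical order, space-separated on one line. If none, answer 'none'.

Start: bits=0000000
After insert 'ant': sets bits 3 6 -> bits=0001001
After insert 'eel': sets bits 2 5 -> bits=0011011
After insert 'jay': sets bits 3 -> bits=0011011
After insert 'pig': sets bits 1 3 -> bits=0111011
After insert 'bee': sets bits 0 3 -> bits=1111011
After insert 'hen': sets bits 0 2 -> bits=1111011
Not inserted: cat fox koi owl — query each against bits=1111011:
query cat: checks bit0=1, bit6=1 (all 1) -> maybe => FALSE POSITIVE
query fox: checks bit0=1, bit4=0 (has a 0) -> no => not a false positive
query koi: checks bit0=1 (all 1) -> maybe => FALSE POSITIVE
query owl: checks bit4=0 (has a 0) -> no => not a false positive
False positives (alphabetical): cat koi

Answer: cat koi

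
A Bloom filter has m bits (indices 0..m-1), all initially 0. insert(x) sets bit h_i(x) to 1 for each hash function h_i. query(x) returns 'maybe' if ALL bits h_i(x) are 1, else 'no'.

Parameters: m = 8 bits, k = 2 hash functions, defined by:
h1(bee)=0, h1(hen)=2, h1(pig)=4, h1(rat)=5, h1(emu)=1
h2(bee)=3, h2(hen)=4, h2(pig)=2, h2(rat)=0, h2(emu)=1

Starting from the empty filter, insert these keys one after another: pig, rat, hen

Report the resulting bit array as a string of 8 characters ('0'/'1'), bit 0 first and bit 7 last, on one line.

Start: bits=00000000
After insert 'pig': sets bits 2 4 -> bits=00101000
After insert 'rat': sets bits 0 5 -> bits=10101100
After insert 'hen': sets bits 2 4 -> bits=10101100

Answer: 10101100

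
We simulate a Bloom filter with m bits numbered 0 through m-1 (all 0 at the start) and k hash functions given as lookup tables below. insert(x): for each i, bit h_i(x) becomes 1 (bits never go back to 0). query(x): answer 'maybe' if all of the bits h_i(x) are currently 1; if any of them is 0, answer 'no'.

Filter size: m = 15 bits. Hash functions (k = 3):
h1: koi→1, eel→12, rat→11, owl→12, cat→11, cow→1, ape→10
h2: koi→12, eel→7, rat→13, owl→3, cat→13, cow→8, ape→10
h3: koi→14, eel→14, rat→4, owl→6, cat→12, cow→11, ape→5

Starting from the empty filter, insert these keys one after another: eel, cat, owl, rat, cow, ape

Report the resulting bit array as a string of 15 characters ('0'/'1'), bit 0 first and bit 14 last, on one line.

Answer: 010111111011111

Derivation:
Start: bits=000000000000000
After insert 'eel': sets bits 7 12 14 -> bits=000000010000101
After insert 'cat': sets bits 11 12 13 -> bits=000000010001111
After insert 'owl': sets bits 3 6 12 -> bits=000100110001111
After insert 'rat': sets bits 4 11 13 -> bits=000110110001111
After insert 'cow': sets bits 1 8 11 -> bits=010110111001111
After insert 'ape': sets bits 5 10 -> bits=010111111011111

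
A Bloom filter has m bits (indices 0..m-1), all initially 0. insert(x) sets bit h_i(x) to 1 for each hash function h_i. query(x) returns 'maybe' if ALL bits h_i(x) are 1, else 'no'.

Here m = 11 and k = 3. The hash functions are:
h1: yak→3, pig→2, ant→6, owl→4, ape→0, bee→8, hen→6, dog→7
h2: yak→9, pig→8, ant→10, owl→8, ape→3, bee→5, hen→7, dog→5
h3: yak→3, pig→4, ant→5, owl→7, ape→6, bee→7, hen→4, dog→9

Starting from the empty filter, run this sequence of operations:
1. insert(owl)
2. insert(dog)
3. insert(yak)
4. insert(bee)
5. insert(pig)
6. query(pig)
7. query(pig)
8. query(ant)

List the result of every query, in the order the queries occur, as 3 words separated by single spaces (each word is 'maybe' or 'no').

Start: bits=00000000000
Op 1: insert owl -> sets bits 4 7 8 -> bits=00001001100
Op 2: insert dog -> sets bits 5 7 9 -> bits=00001101110
Op 3: insert yak -> sets bits 3 9 -> bits=00011101110
Op 4: insert bee -> sets bits 5 7 8 -> bits=00011101110
Op 5: insert pig -> sets bits 2 4 8 -> bits=00111101110
Op 6: query pig -> checks bit2=1, bit4=1, bit8=1 (all 1) -> maybe
Op 7: query pig -> checks bit2=1, bit4=1, bit8=1 (all 1) -> maybe
Op 8: query ant -> checks bit5=1, bit6=0, bit10=0 (has a 0) -> no
Query results in order: maybe maybe no

Answer: maybe maybe no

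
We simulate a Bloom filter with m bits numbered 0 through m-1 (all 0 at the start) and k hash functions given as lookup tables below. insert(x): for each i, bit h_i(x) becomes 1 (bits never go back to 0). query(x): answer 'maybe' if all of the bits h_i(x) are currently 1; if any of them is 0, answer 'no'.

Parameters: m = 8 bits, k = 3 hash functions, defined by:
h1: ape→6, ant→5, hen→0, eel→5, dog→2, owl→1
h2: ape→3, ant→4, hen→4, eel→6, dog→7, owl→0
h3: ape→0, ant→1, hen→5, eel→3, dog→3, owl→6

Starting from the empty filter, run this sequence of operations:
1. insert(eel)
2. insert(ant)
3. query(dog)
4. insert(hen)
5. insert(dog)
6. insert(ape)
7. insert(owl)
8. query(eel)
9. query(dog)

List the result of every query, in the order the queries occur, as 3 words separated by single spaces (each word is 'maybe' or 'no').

Answer: no maybe maybe

Derivation:
Start: bits=00000000
Op 1: insert eel -> sets bits 3 5 6 -> bits=00010110
Op 2: insert ant -> sets bits 1 4 5 -> bits=01011110
Op 3: query dog -> checks bit2=0, bit3=1, bit7=0 (has a 0) -> no
Op 4: insert hen -> sets bits 0 4 5 -> bits=11011110
Op 5: insert dog -> sets bits 2 3 7 -> bits=11111111
Op 6: insert ape -> sets bits 0 3 6 -> bits=11111111
Op 7: insert owl -> sets bits 0 1 6 -> bits=11111111
Op 8: query eel -> checks bit3=1, bit5=1, bit6=1 (all 1) -> maybe
Op 9: query dog -> checks bit2=1, bit3=1, bit7=1 (all 1) -> maybe
Query results in order: no maybe maybe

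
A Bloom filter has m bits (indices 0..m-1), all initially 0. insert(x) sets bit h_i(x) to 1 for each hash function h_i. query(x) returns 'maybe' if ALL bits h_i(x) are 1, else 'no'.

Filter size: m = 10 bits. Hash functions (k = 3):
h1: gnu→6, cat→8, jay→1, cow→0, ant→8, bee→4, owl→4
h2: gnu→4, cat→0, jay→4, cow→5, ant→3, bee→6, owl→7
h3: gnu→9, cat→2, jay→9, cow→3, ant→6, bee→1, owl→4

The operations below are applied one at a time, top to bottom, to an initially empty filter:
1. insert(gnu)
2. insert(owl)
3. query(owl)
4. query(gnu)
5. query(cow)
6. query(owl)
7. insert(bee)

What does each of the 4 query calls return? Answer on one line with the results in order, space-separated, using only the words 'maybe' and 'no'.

Start: bits=0000000000
Op 1: insert gnu -> sets bits 4 6 9 -> bits=0000101001
Op 2: insert owl -> sets bits 4 7 -> bits=0000101101
Op 3: query owl -> checks bit4=1, bit7=1 (all 1) -> maybe
Op 4: query gnu -> checks bit4=1, bit6=1, bit9=1 (all 1) -> maybe
Op 5: query cow -> checks bit0=0, bit3=0, bit5=0 (has a 0) -> no
Op 6: query owl -> checks bit4=1, bit7=1 (all 1) -> maybe
Op 7: insert bee -> sets bits 1 4 6 -> bits=0100101101
Query results in order: maybe maybe no maybe

Answer: maybe maybe no maybe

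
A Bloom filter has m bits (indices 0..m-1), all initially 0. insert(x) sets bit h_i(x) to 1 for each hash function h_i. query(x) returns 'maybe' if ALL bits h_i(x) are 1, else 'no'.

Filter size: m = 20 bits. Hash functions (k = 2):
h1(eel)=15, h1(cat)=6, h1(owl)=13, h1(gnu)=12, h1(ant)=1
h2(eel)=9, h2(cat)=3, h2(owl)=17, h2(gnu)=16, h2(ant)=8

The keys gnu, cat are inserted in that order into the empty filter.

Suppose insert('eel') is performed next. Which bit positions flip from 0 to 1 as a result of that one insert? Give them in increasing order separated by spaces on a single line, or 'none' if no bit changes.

Answer: 9 15

Derivation:
Start: bits=00000000000000000000
After insert 'gnu': sets bits 12 16 -> bits=00000000000010001000
After insert 'cat': sets bits 3 6 -> bits=00010010000010001000
insert 'eel' would touch bits 9 15; currently bit9=0, bit15=0
Bits that are 0 among those (would change 0->1): 9 15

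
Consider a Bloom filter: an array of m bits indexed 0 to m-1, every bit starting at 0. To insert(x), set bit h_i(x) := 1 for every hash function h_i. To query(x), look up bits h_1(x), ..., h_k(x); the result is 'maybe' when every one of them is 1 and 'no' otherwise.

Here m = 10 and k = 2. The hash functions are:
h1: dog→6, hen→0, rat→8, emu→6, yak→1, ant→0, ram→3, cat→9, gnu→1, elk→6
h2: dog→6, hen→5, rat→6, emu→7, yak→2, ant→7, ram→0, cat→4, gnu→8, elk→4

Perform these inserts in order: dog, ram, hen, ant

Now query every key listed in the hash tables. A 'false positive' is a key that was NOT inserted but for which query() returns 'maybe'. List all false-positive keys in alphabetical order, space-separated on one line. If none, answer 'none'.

Answer: emu

Derivation:
Start: bits=0000000000
After insert 'dog': sets bits 6 -> bits=0000001000
After insert 'ram': sets bits 0 3 -> bits=1001001000
After insert 'hen': sets bits 0 5 -> bits=1001011000
After insert 'ant': sets bits 0 7 -> bits=1001011100
Not inserted: cat elk emu gnu rat yak — query each against bits=1001011100:
query cat: checks bit4=0, bit9=0 (has a 0) -> no => not a false positive
query elk: checks bit4=0, bit6=1 (has a 0) -> no => not a false positive
query emu: checks bit6=1, bit7=1 (all 1) -> maybe => FALSE POSITIVE
query gnu: checks bit1=0, bit8=0 (has a 0) -> no => not a false positive
query rat: checks bit6=1, bit8=0 (has a 0) -> no => not a false positive
query yak: checks bit1=0, bit2=0 (has a 0) -> no => not a false positive
False positives (alphabetical): emu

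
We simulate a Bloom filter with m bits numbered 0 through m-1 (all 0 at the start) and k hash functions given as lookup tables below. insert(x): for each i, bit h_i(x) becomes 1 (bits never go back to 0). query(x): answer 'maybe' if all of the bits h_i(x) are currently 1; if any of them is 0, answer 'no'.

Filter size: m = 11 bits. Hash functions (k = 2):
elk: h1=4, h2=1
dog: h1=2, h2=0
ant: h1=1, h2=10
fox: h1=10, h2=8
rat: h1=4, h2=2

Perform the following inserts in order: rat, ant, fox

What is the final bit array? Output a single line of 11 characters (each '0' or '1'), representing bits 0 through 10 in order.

Start: bits=00000000000
After insert 'rat': sets bits 2 4 -> bits=00101000000
After insert 'ant': sets bits 1 10 -> bits=01101000001
After insert 'fox': sets bits 8 10 -> bits=01101000101

Answer: 01101000101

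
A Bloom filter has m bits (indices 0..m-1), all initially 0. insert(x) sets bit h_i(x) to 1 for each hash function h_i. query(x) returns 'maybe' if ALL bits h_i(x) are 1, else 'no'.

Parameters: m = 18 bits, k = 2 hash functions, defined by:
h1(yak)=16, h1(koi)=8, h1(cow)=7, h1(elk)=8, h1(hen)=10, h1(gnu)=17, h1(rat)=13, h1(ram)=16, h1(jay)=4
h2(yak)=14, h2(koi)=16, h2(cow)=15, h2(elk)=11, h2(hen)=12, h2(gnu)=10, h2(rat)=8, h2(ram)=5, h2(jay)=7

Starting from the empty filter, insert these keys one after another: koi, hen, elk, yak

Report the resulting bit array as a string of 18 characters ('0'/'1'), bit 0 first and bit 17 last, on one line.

Answer: 000000001011101010

Derivation:
Start: bits=000000000000000000
After insert 'koi': sets bits 8 16 -> bits=000000001000000010
After insert 'hen': sets bits 10 12 -> bits=000000001010100010
After insert 'elk': sets bits 8 11 -> bits=000000001011100010
After insert 'yak': sets bits 14 16 -> bits=000000001011101010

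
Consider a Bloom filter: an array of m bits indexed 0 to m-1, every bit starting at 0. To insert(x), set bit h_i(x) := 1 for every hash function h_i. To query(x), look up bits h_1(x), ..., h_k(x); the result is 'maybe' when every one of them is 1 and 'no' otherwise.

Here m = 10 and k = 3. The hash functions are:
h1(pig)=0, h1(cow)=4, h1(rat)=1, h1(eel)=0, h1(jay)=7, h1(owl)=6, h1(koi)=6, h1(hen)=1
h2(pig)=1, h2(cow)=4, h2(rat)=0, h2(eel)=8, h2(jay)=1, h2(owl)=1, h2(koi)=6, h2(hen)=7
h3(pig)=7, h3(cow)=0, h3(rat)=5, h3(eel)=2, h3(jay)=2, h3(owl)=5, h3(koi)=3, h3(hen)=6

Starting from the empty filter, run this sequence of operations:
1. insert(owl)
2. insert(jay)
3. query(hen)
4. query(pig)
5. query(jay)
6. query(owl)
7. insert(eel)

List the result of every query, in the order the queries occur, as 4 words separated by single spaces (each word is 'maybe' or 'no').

Start: bits=0000000000
Op 1: insert owl -> sets bits 1 5 6 -> bits=0100011000
Op 2: insert jay -> sets bits 1 2 7 -> bits=0110011100
Op 3: query hen -> checks bit1=1, bit6=1, bit7=1 (all 1) -> maybe
Op 4: query pig -> checks bit0=0, bit1=1, bit7=1 (has a 0) -> no
Op 5: query jay -> checks bit1=1, bit2=1, bit7=1 (all 1) -> maybe
Op 6: query owl -> checks bit1=1, bit5=1, bit6=1 (all 1) -> maybe
Op 7: insert eel -> sets bits 0 2 8 -> bits=1110011110
Query results in order: maybe no maybe maybe

Answer: maybe no maybe maybe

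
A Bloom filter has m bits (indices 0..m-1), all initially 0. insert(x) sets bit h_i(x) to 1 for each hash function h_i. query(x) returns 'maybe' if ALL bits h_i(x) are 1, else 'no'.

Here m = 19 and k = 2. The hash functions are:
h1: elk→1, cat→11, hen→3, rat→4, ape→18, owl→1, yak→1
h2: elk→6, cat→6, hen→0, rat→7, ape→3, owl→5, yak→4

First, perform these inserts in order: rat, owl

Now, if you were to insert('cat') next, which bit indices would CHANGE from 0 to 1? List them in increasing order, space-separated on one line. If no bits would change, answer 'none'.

Start: bits=0000000000000000000
After insert 'rat': sets bits 4 7 -> bits=0000100100000000000
After insert 'owl': sets bits 1 5 -> bits=0100110100000000000
insert 'cat' would touch bits 6 11; currently bit6=0, bit11=0
Bits that are 0 among those (would change 0->1): 6 11

Answer: 6 11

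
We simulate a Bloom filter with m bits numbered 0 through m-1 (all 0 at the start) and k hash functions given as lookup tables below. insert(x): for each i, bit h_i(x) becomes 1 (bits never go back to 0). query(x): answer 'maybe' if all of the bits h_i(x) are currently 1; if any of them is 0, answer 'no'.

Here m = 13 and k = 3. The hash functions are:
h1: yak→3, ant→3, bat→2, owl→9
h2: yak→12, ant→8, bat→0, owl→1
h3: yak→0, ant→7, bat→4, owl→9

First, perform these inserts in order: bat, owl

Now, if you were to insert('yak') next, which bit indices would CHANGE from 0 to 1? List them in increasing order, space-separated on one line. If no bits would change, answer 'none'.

Start: bits=0000000000000
After insert 'bat': sets bits 0 2 4 -> bits=1010100000000
After insert 'owl': sets bits 1 9 -> bits=1110100001000
insert 'yak' would touch bits 0 3 12; currently bit0=1, bit3=0, bit12=0
Bits that are 0 among those (would change 0->1): 3 12

Answer: 3 12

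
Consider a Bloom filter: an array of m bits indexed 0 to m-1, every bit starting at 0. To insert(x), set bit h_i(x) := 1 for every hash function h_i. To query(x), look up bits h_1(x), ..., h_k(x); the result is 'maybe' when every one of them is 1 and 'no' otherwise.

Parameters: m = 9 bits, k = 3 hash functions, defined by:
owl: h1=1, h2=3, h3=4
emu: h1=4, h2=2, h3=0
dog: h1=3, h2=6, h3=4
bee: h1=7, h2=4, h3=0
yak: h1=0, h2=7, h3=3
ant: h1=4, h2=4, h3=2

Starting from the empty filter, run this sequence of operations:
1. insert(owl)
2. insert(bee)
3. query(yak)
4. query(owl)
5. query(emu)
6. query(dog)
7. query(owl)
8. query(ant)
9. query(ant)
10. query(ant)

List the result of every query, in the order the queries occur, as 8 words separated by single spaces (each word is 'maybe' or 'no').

Start: bits=000000000
Op 1: insert owl -> sets bits 1 3 4 -> bits=010110000
Op 2: insert bee -> sets bits 0 4 7 -> bits=110110010
Op 3: query yak -> checks bit0=1, bit3=1, bit7=1 (all 1) -> maybe
Op 4: query owl -> checks bit1=1, bit3=1, bit4=1 (all 1) -> maybe
Op 5: query emu -> checks bit0=1, bit2=0, bit4=1 (has a 0) -> no
Op 6: query dog -> checks bit3=1, bit4=1, bit6=0 (has a 0) -> no
Op 7: query owl -> checks bit1=1, bit3=1, bit4=1 (all 1) -> maybe
Op 8: query ant -> checks bit2=0, bit4=1 (has a 0) -> no
Op 9: query ant -> checks bit2=0, bit4=1 (has a 0) -> no
Op 10: query ant -> checks bit2=0, bit4=1 (has a 0) -> no
Query results in order: maybe maybe no no maybe no no no

Answer: maybe maybe no no maybe no no no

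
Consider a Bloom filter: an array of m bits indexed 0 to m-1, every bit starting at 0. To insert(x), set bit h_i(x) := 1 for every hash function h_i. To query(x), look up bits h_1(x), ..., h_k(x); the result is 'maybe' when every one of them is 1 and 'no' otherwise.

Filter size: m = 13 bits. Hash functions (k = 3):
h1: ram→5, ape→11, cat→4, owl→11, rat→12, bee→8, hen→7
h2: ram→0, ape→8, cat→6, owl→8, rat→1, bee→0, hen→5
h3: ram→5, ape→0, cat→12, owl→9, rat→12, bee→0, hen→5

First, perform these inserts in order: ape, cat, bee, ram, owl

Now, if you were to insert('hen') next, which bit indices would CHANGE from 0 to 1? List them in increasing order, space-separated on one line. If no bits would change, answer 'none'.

Answer: 7

Derivation:
Start: bits=0000000000000
After insert 'ape': sets bits 0 8 11 -> bits=1000000010010
After insert 'cat': sets bits 4 6 12 -> bits=1000101010011
After insert 'bee': sets bits 0 8 -> bits=1000101010011
After insert 'ram': sets bits 0 5 -> bits=1000111010011
After insert 'owl': sets bits 8 9 11 -> bits=1000111011011
insert 'hen' would touch bits 5 7; currently bit5=1, bit7=0
Bits that are 0 among those (would change 0->1): 7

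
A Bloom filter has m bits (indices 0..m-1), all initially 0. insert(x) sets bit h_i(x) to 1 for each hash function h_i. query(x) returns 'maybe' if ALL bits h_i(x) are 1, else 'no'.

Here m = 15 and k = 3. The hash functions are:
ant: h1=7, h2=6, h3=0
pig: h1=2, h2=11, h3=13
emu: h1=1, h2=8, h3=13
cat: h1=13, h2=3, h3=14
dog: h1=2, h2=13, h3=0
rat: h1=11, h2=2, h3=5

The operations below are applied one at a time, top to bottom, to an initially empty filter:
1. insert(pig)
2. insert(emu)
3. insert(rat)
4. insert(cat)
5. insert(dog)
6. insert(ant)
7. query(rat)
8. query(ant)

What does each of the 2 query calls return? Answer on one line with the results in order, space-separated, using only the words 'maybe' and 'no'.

Answer: maybe maybe

Derivation:
Start: bits=000000000000000
Op 1: insert pig -> sets bits 2 11 13 -> bits=001000000001010
Op 2: insert emu -> sets bits 1 8 13 -> bits=011000001001010
Op 3: insert rat -> sets bits 2 5 11 -> bits=011001001001010
Op 4: insert cat -> sets bits 3 13 14 -> bits=011101001001011
Op 5: insert dog -> sets bits 0 2 13 -> bits=111101001001011
Op 6: insert ant -> sets bits 0 6 7 -> bits=111101111001011
Op 7: query rat -> checks bit2=1, bit5=1, bit11=1 (all 1) -> maybe
Op 8: query ant -> checks bit0=1, bit6=1, bit7=1 (all 1) -> maybe
Query results in order: maybe maybe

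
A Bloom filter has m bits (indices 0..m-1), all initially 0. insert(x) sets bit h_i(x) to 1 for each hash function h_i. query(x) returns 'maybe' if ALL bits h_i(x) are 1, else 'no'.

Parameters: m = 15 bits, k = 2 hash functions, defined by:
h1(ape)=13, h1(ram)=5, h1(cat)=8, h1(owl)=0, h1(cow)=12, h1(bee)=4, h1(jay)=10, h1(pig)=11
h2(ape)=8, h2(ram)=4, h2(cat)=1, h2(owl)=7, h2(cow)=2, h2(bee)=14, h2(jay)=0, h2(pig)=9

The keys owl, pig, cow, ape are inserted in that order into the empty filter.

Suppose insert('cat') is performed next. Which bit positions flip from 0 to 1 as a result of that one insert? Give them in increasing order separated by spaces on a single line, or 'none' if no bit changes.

Start: bits=000000000000000
After insert 'owl': sets bits 0 7 -> bits=100000010000000
After insert 'pig': sets bits 9 11 -> bits=100000010101000
After insert 'cow': sets bits 2 12 -> bits=101000010101100
After insert 'ape': sets bits 8 13 -> bits=101000011101110
insert 'cat' would touch bits 1 8; currently bit1=0, bit8=1
Bits that are 0 among those (would change 0->1): 1

Answer: 1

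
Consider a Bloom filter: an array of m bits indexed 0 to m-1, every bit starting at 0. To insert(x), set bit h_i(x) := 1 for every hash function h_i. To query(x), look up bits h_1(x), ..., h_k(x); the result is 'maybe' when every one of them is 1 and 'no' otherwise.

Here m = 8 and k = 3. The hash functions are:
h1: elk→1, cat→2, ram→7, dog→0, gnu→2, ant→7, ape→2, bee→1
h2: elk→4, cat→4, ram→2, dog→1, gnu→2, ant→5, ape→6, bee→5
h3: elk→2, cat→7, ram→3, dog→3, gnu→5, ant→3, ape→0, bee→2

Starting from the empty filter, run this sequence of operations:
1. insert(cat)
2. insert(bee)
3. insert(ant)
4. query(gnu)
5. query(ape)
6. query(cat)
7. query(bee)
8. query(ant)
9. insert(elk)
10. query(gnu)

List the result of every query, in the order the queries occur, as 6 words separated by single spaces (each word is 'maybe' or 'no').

Start: bits=00000000
Op 1: insert cat -> sets bits 2 4 7 -> bits=00101001
Op 2: insert bee -> sets bits 1 2 5 -> bits=01101101
Op 3: insert ant -> sets bits 3 5 7 -> bits=01111101
Op 4: query gnu -> checks bit2=1, bit5=1 (all 1) -> maybe
Op 5: query ape -> checks bit0=0, bit2=1, bit6=0 (has a 0) -> no
Op 6: query cat -> checks bit2=1, bit4=1, bit7=1 (all 1) -> maybe
Op 7: query bee -> checks bit1=1, bit2=1, bit5=1 (all 1) -> maybe
Op 8: query ant -> checks bit3=1, bit5=1, bit7=1 (all 1) -> maybe
Op 9: insert elk -> sets bits 1 2 4 -> bits=01111101
Op 10: query gnu -> checks bit2=1, bit5=1 (all 1) -> maybe
Query results in order: maybe no maybe maybe maybe maybe

Answer: maybe no maybe maybe maybe maybe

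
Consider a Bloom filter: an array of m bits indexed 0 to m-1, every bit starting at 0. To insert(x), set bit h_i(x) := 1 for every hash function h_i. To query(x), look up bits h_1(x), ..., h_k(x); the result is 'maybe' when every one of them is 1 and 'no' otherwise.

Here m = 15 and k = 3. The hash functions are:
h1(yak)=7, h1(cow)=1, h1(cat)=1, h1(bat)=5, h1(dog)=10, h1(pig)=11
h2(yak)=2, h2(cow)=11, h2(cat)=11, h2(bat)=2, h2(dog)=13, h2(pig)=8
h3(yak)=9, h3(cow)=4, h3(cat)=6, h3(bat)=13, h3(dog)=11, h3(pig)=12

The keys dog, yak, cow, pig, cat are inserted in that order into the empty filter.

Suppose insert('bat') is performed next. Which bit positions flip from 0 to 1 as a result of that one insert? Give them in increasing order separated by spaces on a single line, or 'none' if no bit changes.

Start: bits=000000000000000
After insert 'dog': sets bits 10 11 13 -> bits=000000000011010
After insert 'yak': sets bits 2 7 9 -> bits=001000010111010
After insert 'cow': sets bits 1 4 11 -> bits=011010010111010
After insert 'pig': sets bits 8 11 12 -> bits=011010011111110
After insert 'cat': sets bits 1 6 11 -> bits=011010111111110
insert 'bat' would touch bits 2 5 13; currently bit2=1, bit5=0, bit13=1
Bits that are 0 among those (would change 0->1): 5

Answer: 5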